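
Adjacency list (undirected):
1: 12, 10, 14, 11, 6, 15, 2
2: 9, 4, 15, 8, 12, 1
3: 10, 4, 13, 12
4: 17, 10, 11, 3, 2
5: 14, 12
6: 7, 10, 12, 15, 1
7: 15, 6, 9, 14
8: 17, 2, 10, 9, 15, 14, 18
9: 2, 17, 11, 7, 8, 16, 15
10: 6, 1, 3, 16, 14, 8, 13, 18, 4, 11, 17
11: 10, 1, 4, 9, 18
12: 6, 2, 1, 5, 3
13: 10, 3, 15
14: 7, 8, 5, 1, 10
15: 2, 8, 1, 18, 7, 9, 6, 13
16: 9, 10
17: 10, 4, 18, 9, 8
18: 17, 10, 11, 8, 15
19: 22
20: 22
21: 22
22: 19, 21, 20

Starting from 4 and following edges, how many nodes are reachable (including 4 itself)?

BFS from 4 visits: 4, 17, 10, 11, 3, 2, 18, 9, 8, 6, 1, 16, 14, 13, 12, 15, 7, 5
Reachable nodes: 18 of 22 total.

18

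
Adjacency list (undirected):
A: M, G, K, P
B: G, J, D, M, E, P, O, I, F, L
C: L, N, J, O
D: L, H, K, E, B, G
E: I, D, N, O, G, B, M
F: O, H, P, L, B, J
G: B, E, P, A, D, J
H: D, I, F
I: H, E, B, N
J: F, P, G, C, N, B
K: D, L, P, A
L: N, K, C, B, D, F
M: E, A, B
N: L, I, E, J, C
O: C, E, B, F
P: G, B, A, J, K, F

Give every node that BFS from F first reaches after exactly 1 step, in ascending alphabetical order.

B, H, J, L, O, P

Level 0: F
Level 1: B, H, J, L, O, P
Level 2: A, C, D, E, G, I, K, M, N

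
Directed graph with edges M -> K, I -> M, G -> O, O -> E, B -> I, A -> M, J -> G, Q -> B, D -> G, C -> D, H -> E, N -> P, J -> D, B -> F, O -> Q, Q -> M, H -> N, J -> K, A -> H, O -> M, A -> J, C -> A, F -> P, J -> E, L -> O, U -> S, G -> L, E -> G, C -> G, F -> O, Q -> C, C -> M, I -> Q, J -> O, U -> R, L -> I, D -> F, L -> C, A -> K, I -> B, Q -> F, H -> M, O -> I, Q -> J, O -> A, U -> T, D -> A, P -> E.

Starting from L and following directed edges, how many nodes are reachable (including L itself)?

17

BFS from L visits: L, O, I, C, Q, M, E, A, B, G, D, J, F, K, H, P, N
Reachable nodes: 17 of 21 total.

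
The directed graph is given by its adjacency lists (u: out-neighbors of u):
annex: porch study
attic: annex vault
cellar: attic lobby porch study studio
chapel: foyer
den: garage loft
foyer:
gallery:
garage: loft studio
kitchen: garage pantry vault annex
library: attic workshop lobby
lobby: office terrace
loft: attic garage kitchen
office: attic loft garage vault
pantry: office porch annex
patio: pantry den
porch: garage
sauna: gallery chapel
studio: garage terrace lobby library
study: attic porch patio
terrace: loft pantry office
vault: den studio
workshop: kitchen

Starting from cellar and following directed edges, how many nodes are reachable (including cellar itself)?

18

BFS from cellar visits: cellar, attic, lobby, porch, study, studio, annex, vault, office, terrace, garage, patio, library, den, loft, pantry, workshop, kitchen
Reachable nodes: 18 of 22 total.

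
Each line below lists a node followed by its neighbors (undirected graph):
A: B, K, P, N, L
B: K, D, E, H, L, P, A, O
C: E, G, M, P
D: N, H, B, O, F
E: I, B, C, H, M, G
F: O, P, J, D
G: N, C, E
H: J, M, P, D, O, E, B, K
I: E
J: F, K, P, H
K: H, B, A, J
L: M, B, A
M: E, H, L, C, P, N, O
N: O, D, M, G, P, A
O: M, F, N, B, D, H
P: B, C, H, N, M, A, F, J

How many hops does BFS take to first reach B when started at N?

Level 0: N
Level 1: A, D, G, M, O, P
Level 2: B, C, E, F, H, J, K, L
Level 3: I
B first appears at level 2.

2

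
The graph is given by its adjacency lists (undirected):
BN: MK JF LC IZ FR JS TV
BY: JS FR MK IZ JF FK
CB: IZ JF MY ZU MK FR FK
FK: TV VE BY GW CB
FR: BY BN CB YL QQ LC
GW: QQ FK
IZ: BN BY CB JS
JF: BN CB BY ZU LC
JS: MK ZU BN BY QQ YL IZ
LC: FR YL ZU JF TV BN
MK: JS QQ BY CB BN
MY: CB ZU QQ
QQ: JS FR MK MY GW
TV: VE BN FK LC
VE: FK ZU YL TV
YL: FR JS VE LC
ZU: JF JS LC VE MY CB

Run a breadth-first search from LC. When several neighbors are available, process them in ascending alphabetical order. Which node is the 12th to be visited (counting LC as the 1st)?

Visit LC; enqueue BN, FR, JF, TV, YL, ZU → queue [BN, FR, JF, TV, YL, ZU]
Visit BN; enqueue IZ, JS, MK → queue [FR, JF, TV, YL, ZU, IZ, JS, MK]
Visit FR; enqueue BY, CB, QQ → queue [JF, TV, YL, ZU, IZ, JS, MK, BY, CB, QQ]
Visit JF → queue [TV, YL, ZU, IZ, JS, MK, BY, CB, QQ]
Visit TV; enqueue FK, VE → queue [YL, ZU, IZ, JS, MK, BY, CB, QQ, FK, VE]
Visit YL → queue [ZU, IZ, JS, MK, BY, CB, QQ, FK, VE]
Visit ZU; enqueue MY → queue [IZ, JS, MK, BY, CB, QQ, FK, VE, MY]
Visit IZ → queue [JS, MK, BY, CB, QQ, FK, VE, MY]
Visit JS → queue [MK, BY, CB, QQ, FK, VE, MY]
Visit MK → queue [BY, CB, QQ, FK, VE, MY]
Visit BY → queue [CB, QQ, FK, VE, MY]
Visit CB → queue [QQ, FK, VE, MY]
Visit QQ; enqueue GW → queue [FK, VE, MY, GW]
Visit FK → queue [VE, MY, GW]
Visit VE → queue [MY, GW]
Visit MY → queue [GW]
Visit GW → queue []

Visit order: LC, BN, FR, JF, TV, YL, ZU, IZ, JS, MK, BY, CB, QQ, FK, VE, MY, GW

CB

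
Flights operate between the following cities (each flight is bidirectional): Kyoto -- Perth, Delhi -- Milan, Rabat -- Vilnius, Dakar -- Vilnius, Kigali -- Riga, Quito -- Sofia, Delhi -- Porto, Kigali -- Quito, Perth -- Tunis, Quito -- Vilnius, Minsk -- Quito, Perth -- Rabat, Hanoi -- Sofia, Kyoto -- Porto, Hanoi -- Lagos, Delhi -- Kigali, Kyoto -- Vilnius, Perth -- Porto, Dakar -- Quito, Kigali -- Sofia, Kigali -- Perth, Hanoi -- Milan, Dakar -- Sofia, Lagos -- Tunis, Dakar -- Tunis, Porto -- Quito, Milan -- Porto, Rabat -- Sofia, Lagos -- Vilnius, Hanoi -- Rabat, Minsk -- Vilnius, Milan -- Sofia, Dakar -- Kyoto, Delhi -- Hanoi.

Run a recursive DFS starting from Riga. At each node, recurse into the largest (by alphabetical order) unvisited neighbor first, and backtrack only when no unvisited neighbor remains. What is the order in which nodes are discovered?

Riga, Kigali, Sofia, Rabat, Vilnius, Quito, Porto, Perth, Tunis, Lagos, Hanoi, Milan, Delhi, Dakar, Kyoto, Minsk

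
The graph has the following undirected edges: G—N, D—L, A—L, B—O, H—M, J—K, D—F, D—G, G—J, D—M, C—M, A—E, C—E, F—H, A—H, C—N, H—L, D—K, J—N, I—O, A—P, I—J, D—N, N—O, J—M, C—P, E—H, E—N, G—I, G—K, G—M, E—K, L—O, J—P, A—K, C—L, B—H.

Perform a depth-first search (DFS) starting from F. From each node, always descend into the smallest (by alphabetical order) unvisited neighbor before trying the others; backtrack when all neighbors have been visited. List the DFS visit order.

Visit F
F → D
D → G
G → I
I → J
J → K
K → A
A → E
E → C
C → L
L → H
H → B
B → O
O → N
H → M
C → P

F -> D -> G -> I -> J -> K -> A -> E -> C -> L -> H -> B -> O -> N -> M -> P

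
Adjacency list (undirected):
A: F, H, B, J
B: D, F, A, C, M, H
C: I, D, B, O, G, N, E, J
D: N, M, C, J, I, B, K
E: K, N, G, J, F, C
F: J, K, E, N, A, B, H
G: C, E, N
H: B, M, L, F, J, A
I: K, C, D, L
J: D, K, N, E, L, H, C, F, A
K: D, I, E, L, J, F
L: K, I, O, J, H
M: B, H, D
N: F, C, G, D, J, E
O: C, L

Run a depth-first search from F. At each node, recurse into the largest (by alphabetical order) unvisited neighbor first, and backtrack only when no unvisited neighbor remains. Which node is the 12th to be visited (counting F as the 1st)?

Visit F
F → N
N → J
J → L
L → O
O → C
C → I
I → K
K → E
E → G
K → D
D → M
M → H
H → B
B → A

Visit order: F, N, J, L, O, C, I, K, E, G, D, M, H, B, A

M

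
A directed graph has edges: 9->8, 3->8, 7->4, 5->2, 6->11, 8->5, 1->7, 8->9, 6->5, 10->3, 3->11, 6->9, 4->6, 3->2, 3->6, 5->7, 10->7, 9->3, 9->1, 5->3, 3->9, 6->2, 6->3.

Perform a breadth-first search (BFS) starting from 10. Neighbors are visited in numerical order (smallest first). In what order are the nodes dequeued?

10 3 7 2 6 8 9 11 4 5 1

Visit 10; enqueue 3, 7 → queue [3, 7]
Visit 3; enqueue 2, 6, 8, 9, 11 → queue [7, 2, 6, 8, 9, 11]
Visit 7; enqueue 4 → queue [2, 6, 8, 9, 11, 4]
Visit 2 → queue [6, 8, 9, 11, 4]
Visit 6; enqueue 5 → queue [8, 9, 11, 4, 5]
Visit 8 → queue [9, 11, 4, 5]
Visit 9; enqueue 1 → queue [11, 4, 5, 1]
Visit 11 → queue [4, 5, 1]
Visit 4 → queue [5, 1]
Visit 5 → queue [1]
Visit 1 → queue []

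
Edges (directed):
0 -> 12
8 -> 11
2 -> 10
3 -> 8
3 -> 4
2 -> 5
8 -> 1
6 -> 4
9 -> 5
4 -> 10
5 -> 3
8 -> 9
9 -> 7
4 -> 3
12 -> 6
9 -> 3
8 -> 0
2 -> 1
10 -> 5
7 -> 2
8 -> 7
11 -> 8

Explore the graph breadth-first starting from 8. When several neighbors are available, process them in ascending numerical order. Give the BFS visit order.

8 → 0 → 1 → 7 → 9 → 11 → 12 → 2 → 3 → 5 → 6 → 10 → 4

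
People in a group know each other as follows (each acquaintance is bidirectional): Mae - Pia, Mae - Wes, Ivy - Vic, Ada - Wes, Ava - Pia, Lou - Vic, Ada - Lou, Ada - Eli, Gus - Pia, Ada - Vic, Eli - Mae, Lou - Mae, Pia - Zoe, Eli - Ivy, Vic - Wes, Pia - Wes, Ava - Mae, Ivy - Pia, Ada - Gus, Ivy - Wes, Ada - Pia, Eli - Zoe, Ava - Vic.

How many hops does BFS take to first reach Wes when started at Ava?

2

Level 0: Ava
Level 1: Mae, Pia, Vic
Level 2: Ada, Eli, Gus, Ivy, Lou, Wes, Zoe
Wes first appears at level 2.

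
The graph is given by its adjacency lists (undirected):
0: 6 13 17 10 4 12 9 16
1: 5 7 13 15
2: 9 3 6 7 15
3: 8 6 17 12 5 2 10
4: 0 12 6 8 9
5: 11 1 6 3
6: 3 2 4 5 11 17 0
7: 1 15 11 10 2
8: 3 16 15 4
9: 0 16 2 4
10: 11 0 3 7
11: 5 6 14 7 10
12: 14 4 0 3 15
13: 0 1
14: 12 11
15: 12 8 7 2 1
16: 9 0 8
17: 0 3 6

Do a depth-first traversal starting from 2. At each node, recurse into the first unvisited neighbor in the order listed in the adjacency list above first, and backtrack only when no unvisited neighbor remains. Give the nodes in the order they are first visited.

Visit 2
2 → 9
9 → 0
0 → 6
6 → 3
3 → 8
8 → 16
8 → 15
15 → 12
12 → 14
14 → 11
11 → 5
5 → 1
1 → 7
7 → 10
1 → 13
12 → 4
3 → 17

2 9 0 6 3 8 16 15 12 14 11 5 1 7 10 13 4 17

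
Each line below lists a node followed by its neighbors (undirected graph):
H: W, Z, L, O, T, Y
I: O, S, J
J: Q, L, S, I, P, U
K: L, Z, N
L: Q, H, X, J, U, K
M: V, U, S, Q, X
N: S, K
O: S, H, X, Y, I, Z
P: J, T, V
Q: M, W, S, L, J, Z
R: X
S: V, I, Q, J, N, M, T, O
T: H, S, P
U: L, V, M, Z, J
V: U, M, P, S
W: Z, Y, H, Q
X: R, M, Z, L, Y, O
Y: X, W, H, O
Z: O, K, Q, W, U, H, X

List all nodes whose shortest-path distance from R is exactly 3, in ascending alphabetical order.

H, I, J, K, Q, S, U, V, W

Level 0: R
Level 1: X
Level 2: L, M, O, Y, Z
Level 3: H, I, J, K, Q, S, U, V, W
Level 4: N, P, T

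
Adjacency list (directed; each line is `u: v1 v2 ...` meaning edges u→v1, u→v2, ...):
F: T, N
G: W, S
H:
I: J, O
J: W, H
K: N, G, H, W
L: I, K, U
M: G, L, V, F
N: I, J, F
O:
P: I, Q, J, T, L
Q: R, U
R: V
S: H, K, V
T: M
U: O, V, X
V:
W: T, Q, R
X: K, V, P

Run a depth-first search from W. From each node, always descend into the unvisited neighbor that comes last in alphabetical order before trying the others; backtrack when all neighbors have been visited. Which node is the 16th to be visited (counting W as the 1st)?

N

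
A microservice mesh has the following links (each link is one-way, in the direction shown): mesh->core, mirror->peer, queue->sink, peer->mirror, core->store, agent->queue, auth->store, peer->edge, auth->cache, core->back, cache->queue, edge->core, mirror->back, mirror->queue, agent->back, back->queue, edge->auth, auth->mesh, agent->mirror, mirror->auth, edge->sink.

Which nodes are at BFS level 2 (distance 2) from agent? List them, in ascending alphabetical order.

auth, peer, sink

Level 0: agent
Level 1: back, mirror, queue
Level 2: auth, peer, sink
Level 3: cache, edge, mesh, store
Level 4: core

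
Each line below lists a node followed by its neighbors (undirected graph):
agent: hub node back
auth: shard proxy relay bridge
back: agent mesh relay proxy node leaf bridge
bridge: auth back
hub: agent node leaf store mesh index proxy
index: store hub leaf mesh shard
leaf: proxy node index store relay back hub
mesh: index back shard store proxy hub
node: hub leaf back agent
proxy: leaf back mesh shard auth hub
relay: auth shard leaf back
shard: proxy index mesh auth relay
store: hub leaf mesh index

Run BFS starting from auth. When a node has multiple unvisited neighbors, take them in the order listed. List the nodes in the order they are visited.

auth -> shard -> proxy -> relay -> bridge -> index -> mesh -> leaf -> back -> hub -> store -> node -> agent

Visit auth; enqueue shard, proxy, relay, bridge → queue [shard, proxy, relay, bridge]
Visit shard; enqueue index, mesh → queue [proxy, relay, bridge, index, mesh]
Visit proxy; enqueue leaf, back, hub → queue [relay, bridge, index, mesh, leaf, back, hub]
Visit relay → queue [bridge, index, mesh, leaf, back, hub]
Visit bridge → queue [index, mesh, leaf, back, hub]
Visit index; enqueue store → queue [mesh, leaf, back, hub, store]
Visit mesh → queue [leaf, back, hub, store]
Visit leaf; enqueue node → queue [back, hub, store, node]
Visit back; enqueue agent → queue [hub, store, node, agent]
Visit hub → queue [store, node, agent]
Visit store → queue [node, agent]
Visit node → queue [agent]
Visit agent → queue []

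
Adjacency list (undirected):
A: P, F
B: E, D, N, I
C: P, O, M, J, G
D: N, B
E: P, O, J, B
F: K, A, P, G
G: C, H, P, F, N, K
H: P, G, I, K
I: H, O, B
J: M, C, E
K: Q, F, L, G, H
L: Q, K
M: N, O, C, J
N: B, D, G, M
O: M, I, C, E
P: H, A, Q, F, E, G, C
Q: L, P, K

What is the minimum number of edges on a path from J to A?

3

Level 0: J
Level 1: C, E, M
Level 2: B, G, N, O, P
Level 3: A, D, F, H, I, K, Q
Level 4: L
A first appears at level 3.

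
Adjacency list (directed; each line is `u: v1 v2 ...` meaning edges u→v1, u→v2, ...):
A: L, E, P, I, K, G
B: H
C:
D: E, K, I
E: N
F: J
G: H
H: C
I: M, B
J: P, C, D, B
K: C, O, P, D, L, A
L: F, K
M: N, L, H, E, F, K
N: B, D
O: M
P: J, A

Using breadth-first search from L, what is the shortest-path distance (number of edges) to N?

Level 0: L
Level 1: F, K
Level 2: A, C, D, J, O, P
Level 3: B, E, G, I, M
Level 4: H, N
N first appears at level 4.

4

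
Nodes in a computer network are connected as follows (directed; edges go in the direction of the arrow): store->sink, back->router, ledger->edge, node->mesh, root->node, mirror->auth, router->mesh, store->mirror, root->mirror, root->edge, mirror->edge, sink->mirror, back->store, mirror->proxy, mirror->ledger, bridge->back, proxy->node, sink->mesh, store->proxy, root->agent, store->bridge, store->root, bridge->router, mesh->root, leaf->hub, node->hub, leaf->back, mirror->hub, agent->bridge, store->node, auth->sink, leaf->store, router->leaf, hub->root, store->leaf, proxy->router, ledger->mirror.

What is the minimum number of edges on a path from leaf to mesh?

Level 0: leaf
Level 1: back, hub, store
Level 2: bridge, mirror, node, proxy, root, router, sink
Level 3: agent, auth, edge, ledger, mesh
mesh first appears at level 3.

3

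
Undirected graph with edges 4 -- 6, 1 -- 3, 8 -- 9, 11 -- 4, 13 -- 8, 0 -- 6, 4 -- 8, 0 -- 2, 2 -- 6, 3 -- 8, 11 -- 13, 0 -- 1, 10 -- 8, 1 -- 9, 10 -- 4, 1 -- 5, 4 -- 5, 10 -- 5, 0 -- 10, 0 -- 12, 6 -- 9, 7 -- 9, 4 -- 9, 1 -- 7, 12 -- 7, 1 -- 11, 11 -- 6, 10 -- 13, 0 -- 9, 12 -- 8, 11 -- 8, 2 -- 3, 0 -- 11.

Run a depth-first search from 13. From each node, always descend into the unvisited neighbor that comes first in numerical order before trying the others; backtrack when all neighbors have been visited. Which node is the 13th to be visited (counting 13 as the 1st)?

12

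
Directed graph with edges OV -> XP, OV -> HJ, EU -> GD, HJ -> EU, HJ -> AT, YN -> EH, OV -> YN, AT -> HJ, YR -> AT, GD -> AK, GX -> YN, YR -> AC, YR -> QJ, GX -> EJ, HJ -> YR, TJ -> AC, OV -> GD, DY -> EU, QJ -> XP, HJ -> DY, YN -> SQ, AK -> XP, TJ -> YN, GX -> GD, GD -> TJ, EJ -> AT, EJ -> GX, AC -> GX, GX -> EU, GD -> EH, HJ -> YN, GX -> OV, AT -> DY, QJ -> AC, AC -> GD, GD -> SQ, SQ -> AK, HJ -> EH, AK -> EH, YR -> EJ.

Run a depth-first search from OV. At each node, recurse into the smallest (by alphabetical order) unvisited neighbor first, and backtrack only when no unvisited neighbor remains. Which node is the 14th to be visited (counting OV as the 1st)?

HJ

Visit OV
OV → GD
GD → AK
AK → EH
AK → XP
GD → SQ
GD → TJ
TJ → AC
AC → GX
GX → EJ
EJ → AT
AT → DY
DY → EU
AT → HJ
HJ → YN
HJ → YR
YR → QJ

Visit order: OV, GD, AK, EH, XP, SQ, TJ, AC, GX, EJ, AT, DY, EU, HJ, YN, YR, QJ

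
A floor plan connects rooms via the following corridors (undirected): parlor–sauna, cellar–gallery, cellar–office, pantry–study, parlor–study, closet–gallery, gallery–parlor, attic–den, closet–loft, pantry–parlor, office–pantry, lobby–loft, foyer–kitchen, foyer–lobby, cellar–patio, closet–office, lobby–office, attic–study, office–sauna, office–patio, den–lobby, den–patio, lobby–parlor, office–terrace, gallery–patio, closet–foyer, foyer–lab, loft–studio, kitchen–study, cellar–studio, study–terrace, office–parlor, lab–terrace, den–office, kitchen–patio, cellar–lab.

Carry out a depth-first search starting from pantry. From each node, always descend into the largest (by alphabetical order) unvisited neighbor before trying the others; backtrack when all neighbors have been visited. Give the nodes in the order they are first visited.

pantry, study, terrace, office, sauna, parlor, lobby, loft, studio, cellar, patio, kitchen, foyer, lab, closet, gallery, den, attic

Visit pantry
pantry → study
study → terrace
terrace → office
office → sauna
sauna → parlor
parlor → lobby
lobby → loft
loft → studio
studio → cellar
cellar → patio
patio → kitchen
kitchen → foyer
foyer → lab
foyer → closet
closet → gallery
patio → den
den → attic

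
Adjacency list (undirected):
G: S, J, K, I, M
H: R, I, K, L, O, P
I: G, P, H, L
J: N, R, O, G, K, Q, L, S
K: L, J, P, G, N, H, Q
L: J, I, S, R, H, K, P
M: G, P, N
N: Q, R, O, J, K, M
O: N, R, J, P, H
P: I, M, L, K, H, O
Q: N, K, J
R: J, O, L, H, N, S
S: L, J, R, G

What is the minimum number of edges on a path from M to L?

2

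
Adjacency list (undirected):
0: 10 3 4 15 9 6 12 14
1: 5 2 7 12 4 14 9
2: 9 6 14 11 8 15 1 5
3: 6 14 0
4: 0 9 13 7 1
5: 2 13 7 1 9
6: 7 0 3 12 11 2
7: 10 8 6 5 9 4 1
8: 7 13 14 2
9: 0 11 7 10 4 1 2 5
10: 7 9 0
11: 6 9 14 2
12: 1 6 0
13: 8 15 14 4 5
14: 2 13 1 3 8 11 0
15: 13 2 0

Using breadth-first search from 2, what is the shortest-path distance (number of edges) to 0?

Level 0: 2
Level 1: 1, 5, 6, 8, 9, 11, 14, 15
Level 2: 0, 3, 4, 7, 10, 12, 13
0 first appears at level 2.

2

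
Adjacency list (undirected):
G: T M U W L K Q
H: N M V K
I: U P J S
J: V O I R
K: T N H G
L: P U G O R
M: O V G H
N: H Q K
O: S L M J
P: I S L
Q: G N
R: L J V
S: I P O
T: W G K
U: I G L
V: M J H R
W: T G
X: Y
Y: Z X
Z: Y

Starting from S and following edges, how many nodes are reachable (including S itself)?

BFS from S visits: S, I, P, O, U, J, L, M, G, V, R, H, T, W, K, Q, N
Reachable nodes: 17 of 20 total.

17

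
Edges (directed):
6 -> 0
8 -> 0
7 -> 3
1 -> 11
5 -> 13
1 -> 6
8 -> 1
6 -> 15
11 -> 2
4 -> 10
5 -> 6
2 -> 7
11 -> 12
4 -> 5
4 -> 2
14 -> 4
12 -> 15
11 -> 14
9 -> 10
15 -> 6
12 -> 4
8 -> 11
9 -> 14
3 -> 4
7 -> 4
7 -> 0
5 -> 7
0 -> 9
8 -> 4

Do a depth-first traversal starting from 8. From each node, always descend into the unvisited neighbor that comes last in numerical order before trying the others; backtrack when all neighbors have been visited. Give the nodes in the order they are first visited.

8 11 14 4 10 5 13 7 3 0 9 6 15 2 12 1

Visit 8
8 → 11
11 → 14
14 → 4
4 → 10
4 → 5
5 → 13
5 → 7
7 → 3
7 → 0
0 → 9
5 → 6
6 → 15
4 → 2
11 → 12
8 → 1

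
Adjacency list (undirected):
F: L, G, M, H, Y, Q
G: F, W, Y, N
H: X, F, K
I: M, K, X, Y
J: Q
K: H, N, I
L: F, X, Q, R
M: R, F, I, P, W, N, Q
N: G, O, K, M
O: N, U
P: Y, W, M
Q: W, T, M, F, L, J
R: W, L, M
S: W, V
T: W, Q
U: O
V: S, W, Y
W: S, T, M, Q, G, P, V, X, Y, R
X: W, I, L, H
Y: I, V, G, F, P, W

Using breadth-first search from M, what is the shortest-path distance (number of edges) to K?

2

Level 0: M
Level 1: F, I, N, P, Q, R, W
Level 2: G, H, J, K, L, O, S, T, V, X, Y
Level 3: U
K first appears at level 2.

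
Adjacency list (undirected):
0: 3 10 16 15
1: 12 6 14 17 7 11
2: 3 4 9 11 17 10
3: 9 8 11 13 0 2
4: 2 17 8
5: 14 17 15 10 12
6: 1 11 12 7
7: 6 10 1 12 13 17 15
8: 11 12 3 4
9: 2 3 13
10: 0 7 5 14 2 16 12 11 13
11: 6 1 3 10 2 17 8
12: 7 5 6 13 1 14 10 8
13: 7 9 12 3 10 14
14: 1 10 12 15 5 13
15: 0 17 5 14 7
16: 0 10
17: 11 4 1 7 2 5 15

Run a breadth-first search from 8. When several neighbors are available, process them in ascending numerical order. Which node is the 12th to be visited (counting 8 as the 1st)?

6

Visit 8; enqueue 3, 4, 11, 12 → queue [3, 4, 11, 12]
Visit 3; enqueue 0, 2, 9, 13 → queue [4, 11, 12, 0, 2, 9, 13]
Visit 4; enqueue 17 → queue [11, 12, 0, 2, 9, 13, 17]
Visit 11; enqueue 1, 6, 10 → queue [12, 0, 2, 9, 13, 17, 1, 6, 10]
Visit 12; enqueue 5, 7, 14 → queue [0, 2, 9, 13, 17, 1, 6, 10, 5, 7, 14]
Visit 0; enqueue 15, 16 → queue [2, 9, 13, 17, 1, 6, 10, 5, 7, 14, 15, 16]
Visit 2 → queue [9, 13, 17, 1, 6, 10, 5, 7, 14, 15, 16]
Visit 9 → queue [13, 17, 1, 6, 10, 5, 7, 14, 15, 16]
Visit 13 → queue [17, 1, 6, 10, 5, 7, 14, 15, 16]
Visit 17 → queue [1, 6, 10, 5, 7, 14, 15, 16]
Visit 1 → queue [6, 10, 5, 7, 14, 15, 16]
Visit 6 → queue [10, 5, 7, 14, 15, 16]
Visit 10 → queue [5, 7, 14, 15, 16]
Visit 5 → queue [7, 14, 15, 16]
Visit 7 → queue [14, 15, 16]
Visit 14 → queue [15, 16]
Visit 15 → queue [16]
Visit 16 → queue []

Visit order: 8, 3, 4, 11, 12, 0, 2, 9, 13, 17, 1, 6, 10, 5, 7, 14, 15, 16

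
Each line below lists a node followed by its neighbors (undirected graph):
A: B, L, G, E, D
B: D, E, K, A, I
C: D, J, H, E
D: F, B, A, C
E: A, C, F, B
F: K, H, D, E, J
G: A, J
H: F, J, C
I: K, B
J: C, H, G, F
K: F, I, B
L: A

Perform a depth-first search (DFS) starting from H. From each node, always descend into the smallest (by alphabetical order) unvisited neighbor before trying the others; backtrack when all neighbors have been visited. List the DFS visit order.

H -> C -> D -> A -> B -> E -> F -> J -> G -> K -> I -> L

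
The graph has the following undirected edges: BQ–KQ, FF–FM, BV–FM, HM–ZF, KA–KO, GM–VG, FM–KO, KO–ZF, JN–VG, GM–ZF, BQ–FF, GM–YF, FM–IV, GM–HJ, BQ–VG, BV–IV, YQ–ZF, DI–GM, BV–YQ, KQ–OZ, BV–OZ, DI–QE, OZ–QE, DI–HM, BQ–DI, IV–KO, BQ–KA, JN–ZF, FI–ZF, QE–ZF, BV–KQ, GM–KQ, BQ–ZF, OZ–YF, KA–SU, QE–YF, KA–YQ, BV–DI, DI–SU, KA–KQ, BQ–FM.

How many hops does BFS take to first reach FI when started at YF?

Level 0: YF
Level 1: GM, OZ, QE
Level 2: BV, DI, HJ, KQ, VG, ZF
Level 3: BQ, FI, FM, HM, IV, JN, KA, KO, SU, YQ
Level 4: FF
FI first appears at level 3.

3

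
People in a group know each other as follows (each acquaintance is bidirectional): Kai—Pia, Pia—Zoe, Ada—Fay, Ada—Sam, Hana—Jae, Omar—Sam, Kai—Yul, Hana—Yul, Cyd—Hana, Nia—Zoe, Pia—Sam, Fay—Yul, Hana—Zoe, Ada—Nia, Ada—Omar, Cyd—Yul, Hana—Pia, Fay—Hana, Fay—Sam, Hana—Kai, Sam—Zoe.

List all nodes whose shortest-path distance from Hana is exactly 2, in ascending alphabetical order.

Ada, Nia, Sam

Level 0: Hana
Level 1: Cyd, Fay, Jae, Kai, Pia, Yul, Zoe
Level 2: Ada, Nia, Sam
Level 3: Omar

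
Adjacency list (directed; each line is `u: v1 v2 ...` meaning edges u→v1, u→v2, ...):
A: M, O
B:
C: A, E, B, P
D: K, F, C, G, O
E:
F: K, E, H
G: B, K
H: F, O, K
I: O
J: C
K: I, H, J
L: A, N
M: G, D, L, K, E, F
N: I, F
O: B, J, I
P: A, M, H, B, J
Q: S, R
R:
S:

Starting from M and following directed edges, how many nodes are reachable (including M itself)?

BFS from M visits: M, L, K, G, F, E, D, N, A, J, I, H, B, O, C, P
Reachable nodes: 16 of 19 total.

16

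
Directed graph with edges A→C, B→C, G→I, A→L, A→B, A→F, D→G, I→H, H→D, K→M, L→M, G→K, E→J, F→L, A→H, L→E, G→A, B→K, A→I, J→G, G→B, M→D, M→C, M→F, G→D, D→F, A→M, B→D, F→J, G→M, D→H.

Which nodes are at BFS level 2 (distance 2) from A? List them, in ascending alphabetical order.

Level 0: A
Level 1: B, C, F, H, I, L, M
Level 2: D, E, J, K
Level 3: G

D, E, J, K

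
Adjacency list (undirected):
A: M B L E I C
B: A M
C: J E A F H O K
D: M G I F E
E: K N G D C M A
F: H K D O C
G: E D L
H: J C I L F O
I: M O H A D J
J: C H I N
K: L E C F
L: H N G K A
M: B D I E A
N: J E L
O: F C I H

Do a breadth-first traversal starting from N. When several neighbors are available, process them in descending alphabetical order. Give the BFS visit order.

Visit N; enqueue L, J, E → queue [L, J, E]
Visit L; enqueue K, H, G, A → queue [J, E, K, H, G, A]
Visit J; enqueue I, C → queue [E, K, H, G, A, I, C]
Visit E; enqueue M, D → queue [K, H, G, A, I, C, M, D]
Visit K; enqueue F → queue [H, G, A, I, C, M, D, F]
Visit H; enqueue O → queue [G, A, I, C, M, D, F, O]
Visit G → queue [A, I, C, M, D, F, O]
Visit A; enqueue B → queue [I, C, M, D, F, O, B]
Visit I → queue [C, M, D, F, O, B]
Visit C → queue [M, D, F, O, B]
Visit M → queue [D, F, O, B]
Visit D → queue [F, O, B]
Visit F → queue [O, B]
Visit O → queue [B]
Visit B → queue []

N L J E K H G A I C M D F O B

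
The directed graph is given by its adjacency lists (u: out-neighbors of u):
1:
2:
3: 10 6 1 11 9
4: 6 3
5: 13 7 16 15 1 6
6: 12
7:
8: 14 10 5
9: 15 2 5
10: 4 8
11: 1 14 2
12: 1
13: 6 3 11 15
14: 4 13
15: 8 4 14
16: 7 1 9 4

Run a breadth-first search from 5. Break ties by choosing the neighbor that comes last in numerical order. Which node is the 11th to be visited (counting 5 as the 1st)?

8

Visit 5; enqueue 16, 15, 13, 7, 6, 1 → queue [16, 15, 13, 7, 6, 1]
Visit 16; enqueue 9, 4 → queue [15, 13, 7, 6, 1, 9, 4]
Visit 15; enqueue 14, 8 → queue [13, 7, 6, 1, 9, 4, 14, 8]
Visit 13; enqueue 11, 3 → queue [7, 6, 1, 9, 4, 14, 8, 11, 3]
Visit 7 → queue [6, 1, 9, 4, 14, 8, 11, 3]
Visit 6; enqueue 12 → queue [1, 9, 4, 14, 8, 11, 3, 12]
Visit 1 → queue [9, 4, 14, 8, 11, 3, 12]
Visit 9; enqueue 2 → queue [4, 14, 8, 11, 3, 12, 2]
Visit 4 → queue [14, 8, 11, 3, 12, 2]
Visit 14 → queue [8, 11, 3, 12, 2]
Visit 8; enqueue 10 → queue [11, 3, 12, 2, 10]
Visit 11 → queue [3, 12, 2, 10]
Visit 3 → queue [12, 2, 10]
Visit 12 → queue [2, 10]
Visit 2 → queue [10]
Visit 10 → queue []

Visit order: 5, 16, 15, 13, 7, 6, 1, 9, 4, 14, 8, 11, 3, 12, 2, 10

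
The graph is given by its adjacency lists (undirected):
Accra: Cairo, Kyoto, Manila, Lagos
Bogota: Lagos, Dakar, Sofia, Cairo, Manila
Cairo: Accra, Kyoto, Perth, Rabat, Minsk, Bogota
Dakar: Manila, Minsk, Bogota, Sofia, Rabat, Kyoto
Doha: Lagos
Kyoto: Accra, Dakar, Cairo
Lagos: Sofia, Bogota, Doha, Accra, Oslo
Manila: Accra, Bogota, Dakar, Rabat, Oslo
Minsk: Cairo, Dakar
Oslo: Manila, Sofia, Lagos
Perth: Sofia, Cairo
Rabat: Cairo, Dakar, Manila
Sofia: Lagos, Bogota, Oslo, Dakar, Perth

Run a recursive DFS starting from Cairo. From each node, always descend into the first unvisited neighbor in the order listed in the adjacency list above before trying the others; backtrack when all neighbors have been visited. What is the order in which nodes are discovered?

Cairo, Accra, Kyoto, Dakar, Manila, Bogota, Lagos, Sofia, Oslo, Perth, Doha, Rabat, Minsk

Visit Cairo
Cairo → Accra
Accra → Kyoto
Kyoto → Dakar
Dakar → Manila
Manila → Bogota
Bogota → Lagos
Lagos → Sofia
Sofia → Oslo
Sofia → Perth
Lagos → Doha
Manila → Rabat
Dakar → Minsk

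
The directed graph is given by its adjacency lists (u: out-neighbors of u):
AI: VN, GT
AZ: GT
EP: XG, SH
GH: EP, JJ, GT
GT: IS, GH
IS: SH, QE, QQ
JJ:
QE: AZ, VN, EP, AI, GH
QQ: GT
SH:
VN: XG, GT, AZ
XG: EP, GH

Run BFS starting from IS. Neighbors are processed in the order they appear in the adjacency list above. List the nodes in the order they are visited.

IS, SH, QE, QQ, AZ, VN, EP, AI, GH, GT, XG, JJ

Visit IS; enqueue SH, QE, QQ → queue [SH, QE, QQ]
Visit SH → queue [QE, QQ]
Visit QE; enqueue AZ, VN, EP, AI, GH → queue [QQ, AZ, VN, EP, AI, GH]
Visit QQ; enqueue GT → queue [AZ, VN, EP, AI, GH, GT]
Visit AZ → queue [VN, EP, AI, GH, GT]
Visit VN; enqueue XG → queue [EP, AI, GH, GT, XG]
Visit EP → queue [AI, GH, GT, XG]
Visit AI → queue [GH, GT, XG]
Visit GH; enqueue JJ → queue [GT, XG, JJ]
Visit GT → queue [XG, JJ]
Visit XG → queue [JJ]
Visit JJ → queue []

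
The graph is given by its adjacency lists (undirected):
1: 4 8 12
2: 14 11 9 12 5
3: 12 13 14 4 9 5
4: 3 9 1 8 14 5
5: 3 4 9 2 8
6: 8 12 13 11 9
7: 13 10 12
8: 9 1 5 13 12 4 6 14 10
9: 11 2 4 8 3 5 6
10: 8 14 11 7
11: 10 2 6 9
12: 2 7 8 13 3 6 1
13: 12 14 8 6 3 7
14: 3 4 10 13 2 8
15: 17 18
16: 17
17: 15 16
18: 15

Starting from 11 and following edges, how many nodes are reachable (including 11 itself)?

BFS from 11 visits: 11, 2, 6, 9, 10, 5, 12, 14, 8, 13, 3, 4, 7, 1
Reachable nodes: 14 of 18 total.

14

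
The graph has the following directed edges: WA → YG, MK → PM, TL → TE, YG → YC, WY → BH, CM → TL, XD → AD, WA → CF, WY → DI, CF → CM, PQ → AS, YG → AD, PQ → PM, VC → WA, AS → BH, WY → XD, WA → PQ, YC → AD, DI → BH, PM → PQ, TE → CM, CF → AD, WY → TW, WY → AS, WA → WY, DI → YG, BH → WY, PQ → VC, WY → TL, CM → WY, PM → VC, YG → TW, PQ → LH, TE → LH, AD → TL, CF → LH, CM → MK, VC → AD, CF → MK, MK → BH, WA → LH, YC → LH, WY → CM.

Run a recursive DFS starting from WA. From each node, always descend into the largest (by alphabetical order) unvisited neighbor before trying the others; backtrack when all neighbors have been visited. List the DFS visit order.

WA, YG, YC, LH, AD, TL, TE, CM, WY, XD, TW, DI, BH, AS, MK, PM, VC, PQ, CF

Visit WA
WA → YG
YG → YC
YC → LH
YC → AD
AD → TL
TL → TE
TE → CM
CM → WY
WY → XD
WY → TW
WY → DI
DI → BH
WY → AS
CM → MK
MK → PM
PM → VC
PM → PQ
WA → CF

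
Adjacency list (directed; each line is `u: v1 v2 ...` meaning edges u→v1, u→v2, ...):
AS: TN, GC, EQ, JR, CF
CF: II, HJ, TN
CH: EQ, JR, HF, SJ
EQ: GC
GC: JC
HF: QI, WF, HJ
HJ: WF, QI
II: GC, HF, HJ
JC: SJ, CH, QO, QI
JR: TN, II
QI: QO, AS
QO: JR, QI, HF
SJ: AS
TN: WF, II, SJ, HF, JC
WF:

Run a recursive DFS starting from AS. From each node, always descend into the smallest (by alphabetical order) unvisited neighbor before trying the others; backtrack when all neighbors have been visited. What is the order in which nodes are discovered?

AS CF HJ QI QO HF WF JR II GC JC CH EQ SJ TN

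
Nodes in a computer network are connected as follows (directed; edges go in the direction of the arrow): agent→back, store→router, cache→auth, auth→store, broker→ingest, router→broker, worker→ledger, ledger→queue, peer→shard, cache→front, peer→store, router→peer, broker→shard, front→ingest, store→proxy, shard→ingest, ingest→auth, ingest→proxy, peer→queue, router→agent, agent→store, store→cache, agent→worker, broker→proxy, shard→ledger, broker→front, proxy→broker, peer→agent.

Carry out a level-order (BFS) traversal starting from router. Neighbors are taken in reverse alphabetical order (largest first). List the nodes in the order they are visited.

router -> peer -> broker -> agent -> store -> shard -> queue -> proxy -> ingest -> front -> worker -> back -> cache -> ledger -> auth

Visit router; enqueue peer, broker, agent → queue [peer, broker, agent]
Visit peer; enqueue store, shard, queue → queue [broker, agent, store, shard, queue]
Visit broker; enqueue proxy, ingest, front → queue [agent, store, shard, queue, proxy, ingest, front]
Visit agent; enqueue worker, back → queue [store, shard, queue, proxy, ingest, front, worker, back]
Visit store; enqueue cache → queue [shard, queue, proxy, ingest, front, worker, back, cache]
Visit shard; enqueue ledger → queue [queue, proxy, ingest, front, worker, back, cache, ledger]
Visit queue → queue [proxy, ingest, front, worker, back, cache, ledger]
Visit proxy → queue [ingest, front, worker, back, cache, ledger]
Visit ingest; enqueue auth → queue [front, worker, back, cache, ledger, auth]
Visit front → queue [worker, back, cache, ledger, auth]
Visit worker → queue [back, cache, ledger, auth]
Visit back → queue [cache, ledger, auth]
Visit cache → queue [ledger, auth]
Visit ledger → queue [auth]
Visit auth → queue []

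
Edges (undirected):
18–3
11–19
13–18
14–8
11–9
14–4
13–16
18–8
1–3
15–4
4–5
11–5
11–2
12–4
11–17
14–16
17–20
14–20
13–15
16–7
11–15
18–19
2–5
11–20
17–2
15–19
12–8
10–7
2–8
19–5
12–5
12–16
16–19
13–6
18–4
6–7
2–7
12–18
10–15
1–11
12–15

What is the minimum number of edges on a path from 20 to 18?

3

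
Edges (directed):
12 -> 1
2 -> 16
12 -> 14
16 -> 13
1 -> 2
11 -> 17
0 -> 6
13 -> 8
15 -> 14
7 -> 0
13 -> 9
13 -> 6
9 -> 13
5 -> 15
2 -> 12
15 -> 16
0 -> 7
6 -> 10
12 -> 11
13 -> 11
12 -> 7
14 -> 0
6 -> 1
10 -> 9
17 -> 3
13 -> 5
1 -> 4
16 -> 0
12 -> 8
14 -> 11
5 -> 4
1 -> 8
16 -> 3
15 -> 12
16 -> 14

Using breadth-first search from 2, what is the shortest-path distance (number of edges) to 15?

4

Level 0: 2
Level 1: 12, 16
Level 2: 0, 1, 3, 7, 8, 11, 13, 14
Level 3: 4, 5, 6, 9, 17
Level 4: 10, 15
15 first appears at level 4.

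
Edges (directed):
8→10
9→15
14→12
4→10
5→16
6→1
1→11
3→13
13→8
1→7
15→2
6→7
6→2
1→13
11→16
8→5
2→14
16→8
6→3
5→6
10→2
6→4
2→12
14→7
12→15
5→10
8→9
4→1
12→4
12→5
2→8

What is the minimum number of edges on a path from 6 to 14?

2

Level 0: 6
Level 1: 1, 2, 3, 4, 7
Level 2: 8, 10, 11, 12, 13, 14
Level 3: 5, 9, 15, 16
14 first appears at level 2.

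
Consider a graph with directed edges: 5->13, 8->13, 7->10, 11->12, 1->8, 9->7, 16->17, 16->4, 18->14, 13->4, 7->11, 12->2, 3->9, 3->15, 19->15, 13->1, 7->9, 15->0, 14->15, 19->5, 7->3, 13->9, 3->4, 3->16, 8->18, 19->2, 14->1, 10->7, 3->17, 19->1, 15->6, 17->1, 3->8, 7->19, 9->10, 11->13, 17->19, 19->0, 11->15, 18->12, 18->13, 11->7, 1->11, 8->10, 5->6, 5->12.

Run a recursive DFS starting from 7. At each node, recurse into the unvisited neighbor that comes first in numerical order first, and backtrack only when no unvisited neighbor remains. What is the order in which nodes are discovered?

7 → 3 → 4 → 8 → 10 → 13 → 1 → 11 → 12 → 2 → 15 → 0 → 6 → 9 → 18 → 14 → 16 → 17 → 19 → 5

Visit 7
7 → 3
3 → 4
3 → 8
8 → 10
8 → 13
13 → 1
1 → 11
11 → 12
12 → 2
11 → 15
15 → 0
15 → 6
13 → 9
8 → 18
18 → 14
3 → 16
16 → 17
17 → 19
19 → 5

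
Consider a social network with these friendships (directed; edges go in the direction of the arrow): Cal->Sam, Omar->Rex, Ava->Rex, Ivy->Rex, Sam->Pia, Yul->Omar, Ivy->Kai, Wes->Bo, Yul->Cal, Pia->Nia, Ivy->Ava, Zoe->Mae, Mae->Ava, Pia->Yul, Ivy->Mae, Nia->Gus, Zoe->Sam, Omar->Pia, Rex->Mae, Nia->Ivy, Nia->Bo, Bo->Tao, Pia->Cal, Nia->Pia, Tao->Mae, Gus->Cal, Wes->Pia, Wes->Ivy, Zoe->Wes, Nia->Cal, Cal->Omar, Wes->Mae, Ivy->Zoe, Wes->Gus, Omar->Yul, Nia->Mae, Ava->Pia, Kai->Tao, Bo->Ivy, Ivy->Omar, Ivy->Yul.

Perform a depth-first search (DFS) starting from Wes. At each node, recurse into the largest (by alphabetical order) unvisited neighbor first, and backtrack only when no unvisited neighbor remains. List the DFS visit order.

Wes, Pia, Yul, Omar, Rex, Mae, Ava, Cal, Sam, Nia, Ivy, Zoe, Kai, Tao, Gus, Bo

Visit Wes
Wes → Pia
Pia → Yul
Yul → Omar
Omar → Rex
Rex → Mae
Mae → Ava
Yul → Cal
Cal → Sam
Pia → Nia
Nia → Ivy
Ivy → Zoe
Ivy → Kai
Kai → Tao
Nia → Gus
Nia → Bo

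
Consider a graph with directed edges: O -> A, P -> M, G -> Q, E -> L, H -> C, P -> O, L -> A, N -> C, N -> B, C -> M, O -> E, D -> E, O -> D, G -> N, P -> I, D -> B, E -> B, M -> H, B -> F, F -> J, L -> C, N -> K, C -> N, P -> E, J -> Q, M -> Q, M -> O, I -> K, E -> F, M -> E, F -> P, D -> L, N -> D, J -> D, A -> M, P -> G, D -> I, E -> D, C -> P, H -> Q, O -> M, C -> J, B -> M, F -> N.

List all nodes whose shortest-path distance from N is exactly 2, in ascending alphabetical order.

E, F, I, J, L, M, P

Level 0: N
Level 1: B, C, D, K
Level 2: E, F, I, J, L, M, P
Level 3: A, G, H, O, Q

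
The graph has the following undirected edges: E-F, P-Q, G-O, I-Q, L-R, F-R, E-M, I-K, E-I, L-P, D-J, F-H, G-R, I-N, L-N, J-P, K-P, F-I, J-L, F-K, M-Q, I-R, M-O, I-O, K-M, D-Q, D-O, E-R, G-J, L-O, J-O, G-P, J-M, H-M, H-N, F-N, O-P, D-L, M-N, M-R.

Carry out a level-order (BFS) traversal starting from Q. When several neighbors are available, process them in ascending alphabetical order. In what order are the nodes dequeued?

Q D I M P J L O E F K N R H G

Visit Q; enqueue D, I, M, P → queue [D, I, M, P]
Visit D; enqueue J, L, O → queue [I, M, P, J, L, O]
Visit I; enqueue E, F, K, N, R → queue [M, P, J, L, O, E, F, K, N, R]
Visit M; enqueue H → queue [P, J, L, O, E, F, K, N, R, H]
Visit P; enqueue G → queue [J, L, O, E, F, K, N, R, H, G]
Visit J → queue [L, O, E, F, K, N, R, H, G]
Visit L → queue [O, E, F, K, N, R, H, G]
Visit O → queue [E, F, K, N, R, H, G]
Visit E → queue [F, K, N, R, H, G]
Visit F → queue [K, N, R, H, G]
Visit K → queue [N, R, H, G]
Visit N → queue [R, H, G]
Visit R → queue [H, G]
Visit H → queue [G]
Visit G → queue []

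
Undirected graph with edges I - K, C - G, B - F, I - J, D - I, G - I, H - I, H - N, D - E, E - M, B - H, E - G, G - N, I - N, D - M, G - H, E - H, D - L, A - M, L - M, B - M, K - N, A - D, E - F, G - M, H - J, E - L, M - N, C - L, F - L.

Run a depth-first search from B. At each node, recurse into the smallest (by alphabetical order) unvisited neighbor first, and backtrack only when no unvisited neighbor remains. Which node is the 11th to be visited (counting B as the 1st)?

I

Visit B
B → F
F → E
E → D
D → A
A → M
M → G
G → C
C → L
G → H
H → I
I → J
I → K
K → N

Visit order: B, F, E, D, A, M, G, C, L, H, I, J, K, N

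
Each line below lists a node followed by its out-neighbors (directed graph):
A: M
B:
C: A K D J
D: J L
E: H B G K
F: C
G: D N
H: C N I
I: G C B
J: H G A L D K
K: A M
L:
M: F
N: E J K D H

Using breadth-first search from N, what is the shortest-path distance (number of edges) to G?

Level 0: N
Level 1: D, E, H, J, K
Level 2: A, B, C, G, I, L, M
Level 3: F
G first appears at level 2.

2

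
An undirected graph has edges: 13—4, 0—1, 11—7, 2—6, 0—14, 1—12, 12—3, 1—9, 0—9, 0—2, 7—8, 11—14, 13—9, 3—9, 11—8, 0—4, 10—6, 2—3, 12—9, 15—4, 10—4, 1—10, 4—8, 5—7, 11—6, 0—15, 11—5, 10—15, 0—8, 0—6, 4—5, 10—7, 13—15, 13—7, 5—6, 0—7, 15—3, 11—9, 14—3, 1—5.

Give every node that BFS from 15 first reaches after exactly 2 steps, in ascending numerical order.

Level 0: 15
Level 1: 0, 3, 4, 10, 13
Level 2: 1, 2, 5, 6, 7, 8, 9, 12, 14
Level 3: 11

1, 2, 5, 6, 7, 8, 9, 12, 14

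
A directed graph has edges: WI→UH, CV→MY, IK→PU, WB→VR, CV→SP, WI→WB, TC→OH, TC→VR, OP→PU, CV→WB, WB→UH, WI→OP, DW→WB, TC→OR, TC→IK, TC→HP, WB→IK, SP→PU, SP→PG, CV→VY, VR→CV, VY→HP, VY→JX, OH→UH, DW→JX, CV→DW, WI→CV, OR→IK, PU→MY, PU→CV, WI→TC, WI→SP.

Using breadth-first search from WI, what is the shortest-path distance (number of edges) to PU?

2

Level 0: WI
Level 1: CV, OP, SP, TC, UH, WB
Level 2: DW, HP, IK, MY, OH, OR, PG, PU, VR, VY
Level 3: JX
PU first appears at level 2.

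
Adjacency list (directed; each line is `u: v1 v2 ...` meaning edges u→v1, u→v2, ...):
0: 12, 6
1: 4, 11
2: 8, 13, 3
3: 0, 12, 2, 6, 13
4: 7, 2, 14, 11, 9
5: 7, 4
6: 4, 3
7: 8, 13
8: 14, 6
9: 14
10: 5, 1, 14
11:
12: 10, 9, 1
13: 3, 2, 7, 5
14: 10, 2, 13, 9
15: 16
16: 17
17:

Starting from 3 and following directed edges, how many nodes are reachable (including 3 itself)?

BFS from 3 visits: 3, 13, 12, 6, 2, 0, 7, 5, 10, 9, 1, 4, 8, 14, 11
Reachable nodes: 15 of 18 total.

15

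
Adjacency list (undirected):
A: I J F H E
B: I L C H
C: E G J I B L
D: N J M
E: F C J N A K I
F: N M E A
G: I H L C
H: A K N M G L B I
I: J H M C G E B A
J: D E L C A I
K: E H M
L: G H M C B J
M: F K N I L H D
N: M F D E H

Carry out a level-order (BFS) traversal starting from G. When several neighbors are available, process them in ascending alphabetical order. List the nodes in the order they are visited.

G C H I L B E J A K M N F D

Visit G; enqueue C, H, I, L → queue [C, H, I, L]
Visit C; enqueue B, E, J → queue [H, I, L, B, E, J]
Visit H; enqueue A, K, M, N → queue [I, L, B, E, J, A, K, M, N]
Visit I → queue [L, B, E, J, A, K, M, N]
Visit L → queue [B, E, J, A, K, M, N]
Visit B → queue [E, J, A, K, M, N]
Visit E; enqueue F → queue [J, A, K, M, N, F]
Visit J; enqueue D → queue [A, K, M, N, F, D]
Visit A → queue [K, M, N, F, D]
Visit K → queue [M, N, F, D]
Visit M → queue [N, F, D]
Visit N → queue [F, D]
Visit F → queue [D]
Visit D → queue []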